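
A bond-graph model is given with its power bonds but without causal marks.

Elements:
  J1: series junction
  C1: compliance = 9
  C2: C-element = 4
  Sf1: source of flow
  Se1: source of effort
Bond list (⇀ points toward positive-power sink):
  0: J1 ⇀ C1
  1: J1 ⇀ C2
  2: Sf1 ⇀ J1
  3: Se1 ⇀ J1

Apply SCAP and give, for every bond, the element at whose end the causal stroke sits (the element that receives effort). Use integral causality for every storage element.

bond 2 →Sf1  (Sf1: flow source, stroke at near end)
bond 3 →J1  (Se1 fixes effort; stroke away)
bond 0 →J1  (J1: bond 2 brought flow, rest push out)
bond 1 →J1  (J1: bond 2 brought flow, rest push out)

#0 stroke at J1
#1 stroke at J1
#2 stroke at Sf1
#3 stroke at J1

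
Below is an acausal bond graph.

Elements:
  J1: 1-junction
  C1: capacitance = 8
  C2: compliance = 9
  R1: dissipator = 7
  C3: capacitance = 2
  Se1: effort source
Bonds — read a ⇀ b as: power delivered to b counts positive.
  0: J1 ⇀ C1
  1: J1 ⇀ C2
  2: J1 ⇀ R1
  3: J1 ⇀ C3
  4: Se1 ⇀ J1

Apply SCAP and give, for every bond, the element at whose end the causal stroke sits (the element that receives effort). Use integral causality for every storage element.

#4 stroke at J1  (Se1 (Se) sets effort on bond)
#0 stroke at J1  (prefer integral on C1)
#1 stroke at J1  (C2 integral (e out))
#3 stroke at J1  (prefer integral on C3)
#2 stroke at R1  (closing 1-jn rule on J1)

β0 stroke at J1
β1 stroke at J1
β2 stroke at R1
β3 stroke at J1
β4 stroke at J1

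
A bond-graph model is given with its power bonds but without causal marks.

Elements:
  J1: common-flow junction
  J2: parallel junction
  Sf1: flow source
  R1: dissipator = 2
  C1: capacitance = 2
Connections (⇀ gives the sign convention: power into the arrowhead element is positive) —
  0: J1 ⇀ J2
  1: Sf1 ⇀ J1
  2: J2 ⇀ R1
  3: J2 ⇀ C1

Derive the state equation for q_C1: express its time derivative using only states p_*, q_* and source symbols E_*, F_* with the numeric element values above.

bond 1 →Sf1  (Sf1: flow source, stroke at near end)
bond 0 →J1  (common-f at J1 fixed by 1)
bond 3 →J2  (C1: C, integral causality)
bond 2 →R1  (common-e at J2 fixed by 3)

dq_C1/dt = F_Sf1 - q_C1/4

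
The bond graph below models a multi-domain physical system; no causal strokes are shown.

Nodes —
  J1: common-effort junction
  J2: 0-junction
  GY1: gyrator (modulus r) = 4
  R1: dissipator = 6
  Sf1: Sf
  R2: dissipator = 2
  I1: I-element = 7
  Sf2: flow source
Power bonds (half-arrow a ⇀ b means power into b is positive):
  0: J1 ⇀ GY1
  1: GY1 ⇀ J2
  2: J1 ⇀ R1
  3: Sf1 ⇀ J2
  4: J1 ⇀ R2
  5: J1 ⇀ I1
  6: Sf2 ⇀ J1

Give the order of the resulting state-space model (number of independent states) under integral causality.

β3 |Sf1  (Sf1 (Sf) sets flow on bond)
β6 |Sf2  (Sf2 (Sf) sets flow on bond)
β1 |J2  (only one effort-in slot at J2)
β0 |J1  (through GY1, causality inverts; strokes same side of GY1)
β2 |R1  (common-e at J1 fixed by 0)
β4 |R2  (J1: bond 0 brought effort, rest push out)
β5 |I1  (J1: bond 0 brought effort, rest push out)

1  (I1 all integral)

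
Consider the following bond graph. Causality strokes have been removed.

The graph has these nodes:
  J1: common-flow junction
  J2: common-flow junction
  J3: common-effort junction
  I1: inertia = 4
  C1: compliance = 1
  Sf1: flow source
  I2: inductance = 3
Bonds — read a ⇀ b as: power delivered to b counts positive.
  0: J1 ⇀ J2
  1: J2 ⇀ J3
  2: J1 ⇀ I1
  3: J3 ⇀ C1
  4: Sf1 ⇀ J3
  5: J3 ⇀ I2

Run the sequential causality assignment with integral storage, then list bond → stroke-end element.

#0 →J1
#1 →J2
#2 →I1
#3 →J3
#4 →Sf1
#5 →I2

#4 →Sf1  (Sf1: flow source, stroke at near end)
#2 →I1  (I1 outputs flow p/I1)
#0 →J1  (common-f at J1 fixed by 2)
#1 →J2  (J2 flow already set via bond 0)
#3 →J3  (C1 integral (e out))
#5 →I2  (J3 effort already set via bond 3)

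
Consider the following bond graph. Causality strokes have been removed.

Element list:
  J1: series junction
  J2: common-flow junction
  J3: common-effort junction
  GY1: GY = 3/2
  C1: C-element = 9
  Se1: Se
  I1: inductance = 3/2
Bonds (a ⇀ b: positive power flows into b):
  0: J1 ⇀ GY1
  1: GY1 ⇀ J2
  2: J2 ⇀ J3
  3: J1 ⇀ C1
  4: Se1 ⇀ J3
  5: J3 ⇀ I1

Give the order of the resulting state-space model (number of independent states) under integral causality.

#4 stroke at J3  (source Se1 imposes e)
#2 stroke at J2  (J3: bond 4 brought effort, rest push out)
#5 stroke at I1  (0-jn J3 has e-setter on 4)
#1 stroke at GY1  (J2: last free bond brings flow in)
#0 stroke at GY1  (GY GY1: same side as bond 1)
#3 stroke at J1  (1-jn J1 has f-setter on 0)

2  (C1, I1 all integral)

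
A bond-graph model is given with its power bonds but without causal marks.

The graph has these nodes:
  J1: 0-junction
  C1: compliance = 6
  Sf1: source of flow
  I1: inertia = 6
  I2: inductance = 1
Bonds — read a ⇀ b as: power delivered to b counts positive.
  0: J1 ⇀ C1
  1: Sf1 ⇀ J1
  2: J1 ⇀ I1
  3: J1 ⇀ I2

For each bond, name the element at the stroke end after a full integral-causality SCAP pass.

b1 stroke→Sf1  (source Sf1 imposes f)
b0 stroke→J1  (C1 integral (e out))
b2 stroke→I1  (J1 effort already set via bond 0)
b3 stroke→I2  (J1 effort already set via bond 0)

bond 0 →J1
bond 1 →Sf1
bond 2 →I1
bond 3 →I2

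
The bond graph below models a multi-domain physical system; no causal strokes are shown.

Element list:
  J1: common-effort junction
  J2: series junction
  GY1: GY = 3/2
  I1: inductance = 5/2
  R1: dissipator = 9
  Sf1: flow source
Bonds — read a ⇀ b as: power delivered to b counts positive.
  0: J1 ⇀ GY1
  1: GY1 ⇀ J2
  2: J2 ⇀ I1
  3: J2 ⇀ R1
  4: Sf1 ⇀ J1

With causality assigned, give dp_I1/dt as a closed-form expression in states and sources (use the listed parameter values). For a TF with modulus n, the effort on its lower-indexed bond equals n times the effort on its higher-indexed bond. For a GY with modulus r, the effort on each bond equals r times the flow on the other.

dp_I1/dt = 3*F_Sf1/2 - 18*p_I1/5

#4 |Sf1  (Sf1 fixes flow; stroke at Sf1)
#0 |J1  (only one effort-in slot at J1)
#1 |J2  (GY1 both-in/both-out from 0)
#2 |I1  (prefer integral on I1)
#3 |J2  (1-jn J2 has f-setter on 2)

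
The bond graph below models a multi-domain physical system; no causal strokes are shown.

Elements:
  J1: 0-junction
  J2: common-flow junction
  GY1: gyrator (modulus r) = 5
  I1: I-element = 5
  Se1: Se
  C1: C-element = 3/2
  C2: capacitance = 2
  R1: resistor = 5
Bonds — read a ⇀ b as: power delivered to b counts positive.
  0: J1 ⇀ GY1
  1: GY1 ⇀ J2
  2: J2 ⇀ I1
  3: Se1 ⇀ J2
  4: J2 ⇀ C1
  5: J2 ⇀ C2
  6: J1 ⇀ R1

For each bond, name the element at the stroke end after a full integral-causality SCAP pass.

b0 stroke→J1
b1 stroke→J2
b2 stroke→I1
b3 stroke→J2
b4 stroke→J2
b5 stroke→J2
b6 stroke→R1

bond 3 |J2  (Se1 fixes effort; stroke away)
bond 2 |I1  (prefer integral on I1)
bond 1 |J2  (1-jn J2 has f-setter on 2)
bond 4 |J2  (1-jn J2 has f-setter on 2)
bond 5 |J2  (J2 flow already set via bond 2)
bond 0 |J1  (GY1: gyrator matches bond 1)
bond 6 |R1  (common-e at J1 fixed by 0)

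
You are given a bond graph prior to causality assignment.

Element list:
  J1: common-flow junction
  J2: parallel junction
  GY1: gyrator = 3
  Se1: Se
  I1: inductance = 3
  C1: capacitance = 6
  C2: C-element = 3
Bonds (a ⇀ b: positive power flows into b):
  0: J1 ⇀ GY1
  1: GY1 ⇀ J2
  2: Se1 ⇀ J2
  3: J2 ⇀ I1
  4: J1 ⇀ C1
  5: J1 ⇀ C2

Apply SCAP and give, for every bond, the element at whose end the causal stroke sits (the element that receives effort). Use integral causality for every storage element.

#0 stroke→GY1
#1 stroke→GY1
#2 stroke→J2
#3 stroke→I1
#4 stroke→J1
#5 stroke→J1

b2 stroke→J2  (source Se1 imposes e)
b1 stroke→GY1  (0-jn J2 has e-setter on 2)
b3 stroke→I1  (J2: bond 2 brought effort, rest push out)
b0 stroke→GY1  (GY1: gyrator matches bond 1)
b4 stroke→J1  (J1: bond 0 brought flow, rest push out)
b5 stroke→J1  (1-jn J1 has f-setter on 0)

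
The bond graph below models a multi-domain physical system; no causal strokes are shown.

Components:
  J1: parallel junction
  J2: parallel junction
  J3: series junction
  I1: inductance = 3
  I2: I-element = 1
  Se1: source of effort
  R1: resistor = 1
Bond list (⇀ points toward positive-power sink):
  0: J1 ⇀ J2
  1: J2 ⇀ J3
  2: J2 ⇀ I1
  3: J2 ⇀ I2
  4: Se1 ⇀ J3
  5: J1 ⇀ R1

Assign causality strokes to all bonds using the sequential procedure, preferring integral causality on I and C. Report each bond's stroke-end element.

b4 stroke→J3  (Se1 (Se) sets effort on bond)
b1 stroke→J2  (J3: last free bond brings flow in)
b0 stroke→J1  (J2 effort already set via bond 1)
b2 stroke→I1  (J2 effort already set via bond 1)
b3 stroke→I2  (common-e at J2 fixed by 1)
b5 stroke→R1  (common-e at J1 fixed by 0)

bond 0 stroke→J1
bond 1 stroke→J2
bond 2 stroke→I1
bond 3 stroke→I2
bond 4 stroke→J3
bond 5 stroke→R1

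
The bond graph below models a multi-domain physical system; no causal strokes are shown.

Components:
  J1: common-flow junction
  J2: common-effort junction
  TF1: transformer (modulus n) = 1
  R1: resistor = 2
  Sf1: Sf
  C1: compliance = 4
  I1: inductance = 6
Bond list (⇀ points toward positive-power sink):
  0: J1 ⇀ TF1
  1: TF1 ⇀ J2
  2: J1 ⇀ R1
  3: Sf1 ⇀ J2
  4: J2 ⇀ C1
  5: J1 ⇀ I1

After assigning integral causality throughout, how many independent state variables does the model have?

2  (C1, I1 all integral)

b3 stroke→Sf1  (Sf1 fixes flow; stroke at Sf1)
b4 stroke→J2  (C1 outputs effort q/C1)
b1 stroke→TF1  (0-jn J2 has e-setter on 4)
b0 stroke→J1  (TF1 one-in-one-out from 1)
b5 stroke→I1  (I1 outputs flow p/I1)
b2 stroke→J1  (common-f at J1 fixed by 5)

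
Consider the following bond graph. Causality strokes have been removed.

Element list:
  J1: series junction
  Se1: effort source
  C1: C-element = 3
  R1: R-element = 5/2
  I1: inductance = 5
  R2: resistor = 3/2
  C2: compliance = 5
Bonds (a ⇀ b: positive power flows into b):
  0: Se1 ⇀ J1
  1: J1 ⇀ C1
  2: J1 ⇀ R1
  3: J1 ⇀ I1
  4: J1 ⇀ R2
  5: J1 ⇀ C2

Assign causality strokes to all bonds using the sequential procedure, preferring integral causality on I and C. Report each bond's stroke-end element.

bond 0 |J1
bond 1 |J1
bond 2 |J1
bond 3 |I1
bond 4 |J1
bond 5 |J1

bond 0 stroke→J1  (Se1 fixes effort; stroke away)
bond 1 stroke→J1  (C1 outputs effort q/C1)
bond 3 stroke→I1  (I1 outputs flow p/I1)
bond 2 stroke→J1  (J1: bond 3 brought flow, rest push out)
bond 4 stroke→J1  (common-f at J1 fixed by 3)
bond 5 stroke→J1  (J1: bond 3 brought flow, rest push out)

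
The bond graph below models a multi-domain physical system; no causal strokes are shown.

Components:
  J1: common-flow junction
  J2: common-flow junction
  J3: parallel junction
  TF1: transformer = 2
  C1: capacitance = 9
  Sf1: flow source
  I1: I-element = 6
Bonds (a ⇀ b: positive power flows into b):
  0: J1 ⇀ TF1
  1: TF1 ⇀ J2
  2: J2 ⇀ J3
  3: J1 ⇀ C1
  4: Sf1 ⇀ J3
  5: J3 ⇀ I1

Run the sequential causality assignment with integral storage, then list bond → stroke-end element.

bond 4 stroke at Sf1  (Sf1 (Sf) sets flow on bond)
bond 3 stroke at J1  (C1: C, integral causality)
bond 0 stroke at TF1  (closing 1-jn rule on J1)
bond 1 stroke at J2  (through TF1, causality passes straight; one stroke at TF1)
bond 2 stroke at J3  (J2 needs exactly one f-in)
bond 5 stroke at I1  (J3: bond 2 brought effort, rest push out)

#0 stroke at TF1
#1 stroke at J2
#2 stroke at J3
#3 stroke at J1
#4 stroke at Sf1
#5 stroke at I1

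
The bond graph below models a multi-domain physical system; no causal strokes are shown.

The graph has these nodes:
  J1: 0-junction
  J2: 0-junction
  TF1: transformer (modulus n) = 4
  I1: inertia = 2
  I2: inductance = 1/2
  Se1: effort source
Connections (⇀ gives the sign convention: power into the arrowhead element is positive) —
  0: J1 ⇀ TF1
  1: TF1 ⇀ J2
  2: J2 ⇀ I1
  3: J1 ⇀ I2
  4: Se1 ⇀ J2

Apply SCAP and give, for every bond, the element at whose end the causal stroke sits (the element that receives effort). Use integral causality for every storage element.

b0 |J1
b1 |TF1
b2 |I1
b3 |I2
b4 |J2

bond 4 |J2  (source Se1 imposes e)
bond 1 |TF1  (0-jn J2 has e-setter on 4)
bond 2 |I1  (0-jn J2 has e-setter on 4)
bond 0 |J1  (TF TF1: opposite of bond 1)
bond 3 |I2  (J1 effort already set via bond 0)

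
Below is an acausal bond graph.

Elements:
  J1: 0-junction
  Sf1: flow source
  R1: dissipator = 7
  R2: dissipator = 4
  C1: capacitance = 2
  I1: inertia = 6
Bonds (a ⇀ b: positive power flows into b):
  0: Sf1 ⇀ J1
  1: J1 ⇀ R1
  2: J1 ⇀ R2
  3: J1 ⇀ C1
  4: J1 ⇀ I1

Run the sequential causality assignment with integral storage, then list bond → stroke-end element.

b0 →Sf1  (Sf1 fixes flow; stroke at Sf1)
b3 →J1  (C1 integral (e out))
b1 →R1  (common-e at J1 fixed by 3)
b2 →R2  (J1: bond 3 brought effort, rest push out)
b4 →I1  (common-e at J1 fixed by 3)

b0 |Sf1
b1 |R1
b2 |R2
b3 |J1
b4 |I1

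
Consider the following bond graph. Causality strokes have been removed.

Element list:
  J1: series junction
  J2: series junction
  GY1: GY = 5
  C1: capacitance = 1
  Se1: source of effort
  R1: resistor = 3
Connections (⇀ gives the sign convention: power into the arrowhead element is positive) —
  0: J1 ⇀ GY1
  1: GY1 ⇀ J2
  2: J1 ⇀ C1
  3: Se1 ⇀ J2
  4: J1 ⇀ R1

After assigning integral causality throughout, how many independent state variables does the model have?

1  (C1 all integral)

b3 |J2  (Se1 (Se) sets effort on bond)
b1 |GY1  (only one flow-in slot at J2)
b0 |GY1  (GY1 both-in/both-out from 1)
b2 |J1  (1-jn J1 has f-setter on 0)
b4 |J1  (J1 flow already set via bond 0)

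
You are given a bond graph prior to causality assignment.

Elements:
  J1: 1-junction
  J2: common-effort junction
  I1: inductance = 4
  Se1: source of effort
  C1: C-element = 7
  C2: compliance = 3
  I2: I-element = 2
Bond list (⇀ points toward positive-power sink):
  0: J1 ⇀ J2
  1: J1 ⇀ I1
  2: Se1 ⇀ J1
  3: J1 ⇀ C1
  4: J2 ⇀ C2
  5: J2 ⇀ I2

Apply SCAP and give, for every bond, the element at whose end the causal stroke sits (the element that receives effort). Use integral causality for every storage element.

bond 2 →J1  (Se1: effort source, stroke at far end)
bond 1 →I1  (I1 outputs flow p/I1)
bond 0 →J1  (1-jn J1 has f-setter on 1)
bond 3 →J1  (common-f at J1 fixed by 1)
bond 4 →J2  (C2: C, integral causality)
bond 5 →I2  (J2 effort already set via bond 4)

#0 stroke at J1
#1 stroke at I1
#2 stroke at J1
#3 stroke at J1
#4 stroke at J2
#5 stroke at I2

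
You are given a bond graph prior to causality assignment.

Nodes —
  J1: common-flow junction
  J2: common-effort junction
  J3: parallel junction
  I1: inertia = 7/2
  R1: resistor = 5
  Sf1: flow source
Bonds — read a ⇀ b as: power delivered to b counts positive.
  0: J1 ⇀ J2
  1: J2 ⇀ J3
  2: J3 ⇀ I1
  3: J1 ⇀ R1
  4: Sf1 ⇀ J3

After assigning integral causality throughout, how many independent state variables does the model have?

#4 stroke→Sf1  (Sf1 (Sf) sets flow on bond)
#2 stroke→I1  (I1 integral (f out))
#1 stroke→J3  (J3 needs exactly one e-in)
#0 stroke→J2  (J2: last free bond brings effort in)
#3 stroke→J1  (common-f at J1 fixed by 0)

1  (I1 all integral)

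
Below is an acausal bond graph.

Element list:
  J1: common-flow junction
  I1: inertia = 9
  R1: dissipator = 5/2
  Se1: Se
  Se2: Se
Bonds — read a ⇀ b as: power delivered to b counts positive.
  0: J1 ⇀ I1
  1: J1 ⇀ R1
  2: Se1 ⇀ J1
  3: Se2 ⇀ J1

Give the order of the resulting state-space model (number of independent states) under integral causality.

β2 stroke at J1  (Se1 fixes effort; stroke away)
β3 stroke at J1  (Se2: effort source, stroke at far end)
β0 stroke at I1  (I1 integral (f out))
β1 stroke at J1  (J1: bond 0 brought flow, rest push out)

1  (I1 all integral)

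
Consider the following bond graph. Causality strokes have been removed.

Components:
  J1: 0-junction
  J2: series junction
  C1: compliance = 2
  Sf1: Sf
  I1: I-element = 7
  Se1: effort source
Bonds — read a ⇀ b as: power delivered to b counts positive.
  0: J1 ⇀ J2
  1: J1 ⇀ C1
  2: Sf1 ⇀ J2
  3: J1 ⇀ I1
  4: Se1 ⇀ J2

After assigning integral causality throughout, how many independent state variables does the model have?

2  (C1, I1 all integral)

#2 →Sf1  (Sf1 (Sf) sets flow on bond)
#4 →J2  (source Se1 imposes e)
#0 →J2  (J2: bond 2 brought flow, rest push out)
#1 →J1  (C1 outputs effort q/C1)
#3 →I1  (J1 effort already set via bond 1)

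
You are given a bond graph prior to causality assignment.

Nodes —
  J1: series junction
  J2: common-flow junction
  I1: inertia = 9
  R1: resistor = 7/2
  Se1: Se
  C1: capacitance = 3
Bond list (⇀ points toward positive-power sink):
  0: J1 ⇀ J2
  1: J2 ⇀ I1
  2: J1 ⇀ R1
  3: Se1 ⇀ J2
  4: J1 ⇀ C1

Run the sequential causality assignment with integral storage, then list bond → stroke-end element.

b0 stroke→J2
b1 stroke→I1
b2 stroke→J1
b3 stroke→J2
b4 stroke→J1

#3 →J2  (Se1: effort source, stroke at far end)
#1 →I1  (I1: I, integral causality)
#0 →J2  (common-f at J2 fixed by 1)
#2 →J1  (1-jn J1 has f-setter on 0)
#4 →J1  (1-jn J1 has f-setter on 0)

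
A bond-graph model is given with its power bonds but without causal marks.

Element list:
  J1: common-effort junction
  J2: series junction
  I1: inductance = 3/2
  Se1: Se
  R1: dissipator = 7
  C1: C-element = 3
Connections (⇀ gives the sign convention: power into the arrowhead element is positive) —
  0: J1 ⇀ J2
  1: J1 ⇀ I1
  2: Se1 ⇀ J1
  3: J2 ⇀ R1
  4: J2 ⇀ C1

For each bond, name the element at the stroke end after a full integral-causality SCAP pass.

β2 stroke at J1  (Se1: effort source, stroke at far end)
β0 stroke at J2  (0-jn J1 has e-setter on 2)
β1 stroke at I1  (J1: bond 2 brought effort, rest push out)
β4 stroke at J2  (prefer integral on C1)
β3 stroke at R1  (J2: last free bond brings flow in)

#0 stroke at J2
#1 stroke at I1
#2 stroke at J1
#3 stroke at R1
#4 stroke at J2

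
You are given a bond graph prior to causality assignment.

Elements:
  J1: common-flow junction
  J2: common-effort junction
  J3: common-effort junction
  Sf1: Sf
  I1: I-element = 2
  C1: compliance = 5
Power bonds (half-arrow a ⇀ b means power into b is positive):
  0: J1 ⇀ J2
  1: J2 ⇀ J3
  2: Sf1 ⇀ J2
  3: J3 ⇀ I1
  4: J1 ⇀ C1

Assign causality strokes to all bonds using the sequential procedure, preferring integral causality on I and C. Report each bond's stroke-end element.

bond 0 stroke at J2
bond 1 stroke at J3
bond 2 stroke at Sf1
bond 3 stroke at I1
bond 4 stroke at J1

β2 |Sf1  (source Sf1 imposes f)
β3 |I1  (prefer integral on I1)
β1 |J3  (only one effort-in slot at J3)
β0 |J2  (closing 0-jn rule on J2)
β4 |J1  (J1: bond 0 brought flow, rest push out)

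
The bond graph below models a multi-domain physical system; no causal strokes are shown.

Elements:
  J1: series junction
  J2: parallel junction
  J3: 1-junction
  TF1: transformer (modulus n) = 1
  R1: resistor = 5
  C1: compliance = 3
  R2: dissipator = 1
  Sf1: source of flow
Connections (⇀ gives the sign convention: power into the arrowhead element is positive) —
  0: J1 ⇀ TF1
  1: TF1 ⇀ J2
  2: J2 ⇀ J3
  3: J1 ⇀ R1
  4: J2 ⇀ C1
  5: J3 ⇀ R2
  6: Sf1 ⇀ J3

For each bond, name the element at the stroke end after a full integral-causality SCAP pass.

β0 |J1
β1 |TF1
β2 |J3
β3 |R1
β4 |J2
β5 |J3
β6 |Sf1

#6 →Sf1  (Sf1: flow source, stroke at near end)
#2 →J3  (J3: bond 6 brought flow, rest push out)
#5 →J3  (J3 flow already set via bond 6)
#4 →J2  (C1 outputs effort q/C1)
#1 →TF1  (common-e at J2 fixed by 4)
#0 →J1  (TF TF1: opposite of bond 1)
#3 →R1  (closing 1-jn rule on J1)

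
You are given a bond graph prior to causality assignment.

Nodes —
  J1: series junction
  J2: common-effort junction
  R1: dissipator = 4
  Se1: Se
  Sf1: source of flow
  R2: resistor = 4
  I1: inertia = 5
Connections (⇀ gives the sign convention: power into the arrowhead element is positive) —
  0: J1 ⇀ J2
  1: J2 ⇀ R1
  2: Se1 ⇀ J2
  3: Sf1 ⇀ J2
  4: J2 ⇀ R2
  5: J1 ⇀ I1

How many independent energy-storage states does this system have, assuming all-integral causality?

1  (I1 all integral)

b2 stroke at J2  (Se1 fixes effort; stroke away)
b3 stroke at Sf1  (Sf1 fixes flow; stroke at Sf1)
b0 stroke at J1  (J2: bond 2 brought effort, rest push out)
b1 stroke at R1  (J2 effort already set via bond 2)
b4 stroke at R2  (J2 effort already set via bond 2)
b5 stroke at I1  (J1: last free bond brings flow in)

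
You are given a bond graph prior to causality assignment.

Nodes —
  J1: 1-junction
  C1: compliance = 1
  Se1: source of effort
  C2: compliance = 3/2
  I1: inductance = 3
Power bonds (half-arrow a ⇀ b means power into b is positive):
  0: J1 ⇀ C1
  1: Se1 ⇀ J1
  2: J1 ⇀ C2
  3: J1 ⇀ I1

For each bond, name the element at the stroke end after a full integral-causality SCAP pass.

b1 →J1  (Se1: effort source, stroke at far end)
b0 →J1  (C1 outputs effort q/C1)
b2 →J1  (C2: C, integral causality)
b3 →I1  (closing 1-jn rule on J1)

b0 →J1
b1 →J1
b2 →J1
b3 →I1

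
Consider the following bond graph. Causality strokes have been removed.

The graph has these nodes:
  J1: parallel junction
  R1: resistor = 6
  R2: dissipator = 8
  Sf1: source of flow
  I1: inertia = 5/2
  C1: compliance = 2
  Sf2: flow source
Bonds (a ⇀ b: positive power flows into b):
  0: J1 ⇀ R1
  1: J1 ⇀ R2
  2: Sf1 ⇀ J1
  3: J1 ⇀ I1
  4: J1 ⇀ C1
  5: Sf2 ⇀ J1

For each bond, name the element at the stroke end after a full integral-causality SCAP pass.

bond 2 stroke→Sf1  (source Sf1 imposes f)
bond 5 stroke→Sf2  (Sf2 (Sf) sets flow on bond)
bond 3 stroke→I1  (I1: I, integral causality)
bond 4 stroke→J1  (C1: C, integral causality)
bond 0 stroke→R1  (J1 effort already set via bond 4)
bond 1 stroke→R2  (J1 effort already set via bond 4)

bond 0 stroke at R1
bond 1 stroke at R2
bond 2 stroke at Sf1
bond 3 stroke at I1
bond 4 stroke at J1
bond 5 stroke at Sf2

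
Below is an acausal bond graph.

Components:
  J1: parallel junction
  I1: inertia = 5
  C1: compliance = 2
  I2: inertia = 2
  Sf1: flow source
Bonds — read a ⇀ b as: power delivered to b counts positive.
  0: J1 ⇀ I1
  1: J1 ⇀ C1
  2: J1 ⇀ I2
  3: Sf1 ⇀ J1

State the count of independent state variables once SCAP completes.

#3 stroke at Sf1  (Sf1 (Sf) sets flow on bond)
#0 stroke at I1  (prefer integral on I1)
#1 stroke at J1  (prefer integral on C1)
#2 stroke at I2  (J1 effort already set via bond 1)

3  (C1, I1, I2 all integral)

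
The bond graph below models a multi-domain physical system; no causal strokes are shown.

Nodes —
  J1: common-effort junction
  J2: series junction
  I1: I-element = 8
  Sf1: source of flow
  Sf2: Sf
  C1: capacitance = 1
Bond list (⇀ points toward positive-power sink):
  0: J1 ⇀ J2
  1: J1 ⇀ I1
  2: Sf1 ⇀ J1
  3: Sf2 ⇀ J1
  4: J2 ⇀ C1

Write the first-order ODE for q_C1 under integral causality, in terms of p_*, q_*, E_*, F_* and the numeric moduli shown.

dq_C1/dt = F_Sf1 + F_Sf2 - p_I1/8

β2 stroke at Sf1  (Sf1: flow source, stroke at near end)
β3 stroke at Sf2  (Sf2 (Sf) sets flow on bond)
β1 stroke at I1  (I1 outputs flow p/I1)
β0 stroke at J1  (J1 needs exactly one e-in)
β4 stroke at J2  (J2 flow already set via bond 0)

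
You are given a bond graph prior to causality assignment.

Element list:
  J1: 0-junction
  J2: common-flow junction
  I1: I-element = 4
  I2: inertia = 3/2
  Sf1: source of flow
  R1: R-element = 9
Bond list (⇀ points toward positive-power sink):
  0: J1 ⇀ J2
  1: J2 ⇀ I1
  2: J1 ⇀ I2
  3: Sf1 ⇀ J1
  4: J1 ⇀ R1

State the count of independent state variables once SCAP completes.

#3 |Sf1  (Sf1 (Sf) sets flow on bond)
#1 |I1  (I1 integral (f out))
#0 |J2  (J2 flow already set via bond 1)
#2 |I2  (prefer integral on I2)
#4 |J1  (J1: last free bond brings effort in)

2  (I1, I2 all integral)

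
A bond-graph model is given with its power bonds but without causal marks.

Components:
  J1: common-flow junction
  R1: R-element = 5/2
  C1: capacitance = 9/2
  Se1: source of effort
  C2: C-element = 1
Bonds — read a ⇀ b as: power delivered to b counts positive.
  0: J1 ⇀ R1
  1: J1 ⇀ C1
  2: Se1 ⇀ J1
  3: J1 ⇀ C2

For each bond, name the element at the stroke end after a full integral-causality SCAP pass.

b0 |R1
b1 |J1
b2 |J1
b3 |J1

#2 stroke at J1  (Se1: effort source, stroke at far end)
#1 stroke at J1  (C1 outputs effort q/C1)
#3 stroke at J1  (C2 outputs effort q/C2)
#0 stroke at R1  (J1 needs exactly one f-in)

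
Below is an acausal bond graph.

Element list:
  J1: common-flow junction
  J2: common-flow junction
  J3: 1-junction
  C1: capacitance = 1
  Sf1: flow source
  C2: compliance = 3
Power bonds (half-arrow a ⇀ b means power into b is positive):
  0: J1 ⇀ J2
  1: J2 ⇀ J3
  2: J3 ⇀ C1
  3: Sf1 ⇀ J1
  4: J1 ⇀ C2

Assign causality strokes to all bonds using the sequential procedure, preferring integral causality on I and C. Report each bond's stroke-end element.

bond 3 stroke→Sf1  (source Sf1 imposes f)
bond 0 stroke→J1  (common-f at J1 fixed by 3)
bond 4 stroke→J1  (J1 flow already set via bond 3)
bond 1 stroke→J2  (common-f at J2 fixed by 0)
bond 2 stroke→J3  (J3: bond 1 brought flow, rest push out)

bond 0 stroke at J1
bond 1 stroke at J2
bond 2 stroke at J3
bond 3 stroke at Sf1
bond 4 stroke at J1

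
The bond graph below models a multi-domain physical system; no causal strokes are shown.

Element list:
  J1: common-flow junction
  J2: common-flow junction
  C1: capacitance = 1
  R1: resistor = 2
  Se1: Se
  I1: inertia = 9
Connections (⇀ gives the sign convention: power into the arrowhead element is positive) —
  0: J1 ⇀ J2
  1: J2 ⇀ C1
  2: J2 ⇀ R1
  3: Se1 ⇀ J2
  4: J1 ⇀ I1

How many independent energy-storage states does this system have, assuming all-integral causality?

2  (C1, I1 all integral)

bond 3 stroke at J2  (Se1: effort source, stroke at far end)
bond 1 stroke at J2  (C1: C, integral causality)
bond 4 stroke at I1  (I1 outputs flow p/I1)
bond 0 stroke at J1  (J1: bond 4 brought flow, rest push out)
bond 2 stroke at J2  (J2 flow already set via bond 0)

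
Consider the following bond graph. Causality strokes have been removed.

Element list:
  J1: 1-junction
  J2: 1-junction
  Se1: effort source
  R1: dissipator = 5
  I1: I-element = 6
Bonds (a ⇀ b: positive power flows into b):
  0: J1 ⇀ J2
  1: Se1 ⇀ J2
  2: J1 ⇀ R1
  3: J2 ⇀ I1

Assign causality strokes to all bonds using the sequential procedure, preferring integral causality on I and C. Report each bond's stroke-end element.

b0 →J2
b1 →J2
b2 →J1
b3 →I1

b1 |J2  (Se1 (Se) sets effort on bond)
b3 |I1  (prefer integral on I1)
b0 |J2  (J2: bond 3 brought flow, rest push out)
b2 |J1  (common-f at J1 fixed by 0)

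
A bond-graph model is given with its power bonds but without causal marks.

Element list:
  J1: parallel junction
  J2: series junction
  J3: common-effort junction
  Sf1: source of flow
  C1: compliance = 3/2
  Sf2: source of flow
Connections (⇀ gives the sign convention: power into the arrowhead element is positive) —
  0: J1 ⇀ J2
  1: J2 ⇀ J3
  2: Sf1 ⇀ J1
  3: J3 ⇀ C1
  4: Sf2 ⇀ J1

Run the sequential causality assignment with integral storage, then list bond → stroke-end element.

β0 |J1
β1 |J2
β2 |Sf1
β3 |J3
β4 |Sf2

#2 stroke→Sf1  (Sf1: flow source, stroke at near end)
#4 stroke→Sf2  (Sf2 fixes flow; stroke at Sf2)
#0 stroke→J1  (J1: last free bond brings effort in)
#1 stroke→J2  (common-f at J2 fixed by 0)
#3 stroke→J3  (only one effort-in slot at J3)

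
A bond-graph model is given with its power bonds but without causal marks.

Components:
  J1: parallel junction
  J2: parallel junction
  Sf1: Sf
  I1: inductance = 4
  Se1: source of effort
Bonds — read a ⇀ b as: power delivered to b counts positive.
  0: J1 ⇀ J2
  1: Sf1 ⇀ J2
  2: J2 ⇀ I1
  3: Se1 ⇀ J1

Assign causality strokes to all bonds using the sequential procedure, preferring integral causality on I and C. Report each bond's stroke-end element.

β1 stroke→Sf1  (Sf1: flow source, stroke at near end)
β3 stroke→J1  (Se1 (Se) sets effort on bond)
β0 stroke→J2  (J1 effort already set via bond 3)
β2 stroke→I1  (common-e at J2 fixed by 0)

β0 →J2
β1 →Sf1
β2 →I1
β3 →J1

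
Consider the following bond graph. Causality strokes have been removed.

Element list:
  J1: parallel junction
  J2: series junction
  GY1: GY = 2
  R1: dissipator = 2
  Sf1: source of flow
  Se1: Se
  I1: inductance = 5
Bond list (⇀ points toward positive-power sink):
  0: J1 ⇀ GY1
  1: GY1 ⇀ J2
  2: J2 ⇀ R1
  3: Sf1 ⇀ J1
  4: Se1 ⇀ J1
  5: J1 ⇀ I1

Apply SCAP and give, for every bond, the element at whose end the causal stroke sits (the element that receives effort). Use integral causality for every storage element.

β3 stroke→Sf1  (Sf1 fixes flow; stroke at Sf1)
β4 stroke→J1  (Se1 fixes effort; stroke away)
β0 stroke→GY1  (J1 effort already set via bond 4)
β5 stroke→I1  (J1 effort already set via bond 4)
β1 stroke→GY1  (GY1 both-in/both-out from 0)
β2 stroke→J2  (J2 flow already set via bond 1)

β0 |GY1
β1 |GY1
β2 |J2
β3 |Sf1
β4 |J1
β5 |I1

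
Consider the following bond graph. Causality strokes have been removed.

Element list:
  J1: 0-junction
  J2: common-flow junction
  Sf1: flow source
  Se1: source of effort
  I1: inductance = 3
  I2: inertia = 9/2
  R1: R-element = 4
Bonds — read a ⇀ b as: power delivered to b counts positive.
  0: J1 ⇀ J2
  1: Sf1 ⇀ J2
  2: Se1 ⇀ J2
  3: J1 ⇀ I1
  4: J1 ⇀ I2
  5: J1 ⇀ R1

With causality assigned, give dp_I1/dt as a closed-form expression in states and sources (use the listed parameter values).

bond 1 stroke→Sf1  (Sf1: flow source, stroke at near end)
bond 2 stroke→J2  (Se1 fixes effort; stroke away)
bond 0 stroke→J2  (common-f at J2 fixed by 1)
bond 3 stroke→I1  (I1 integral (f out))
bond 4 stroke→I2  (I2 integral (f out))
bond 5 stroke→J1  (only one effort-in slot at J1)

dp_I1/dt = -4*F_Sf1 - 4*p_I1/3 - 8*p_I2/9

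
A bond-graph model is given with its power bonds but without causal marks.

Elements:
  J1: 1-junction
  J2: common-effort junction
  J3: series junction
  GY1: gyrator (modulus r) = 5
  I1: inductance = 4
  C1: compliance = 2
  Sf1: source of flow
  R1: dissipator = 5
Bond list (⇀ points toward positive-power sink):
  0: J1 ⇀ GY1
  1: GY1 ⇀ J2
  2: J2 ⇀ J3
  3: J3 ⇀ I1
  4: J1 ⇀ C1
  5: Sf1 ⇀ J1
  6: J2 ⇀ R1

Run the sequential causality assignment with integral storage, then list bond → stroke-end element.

bond 5 →Sf1  (Sf1: flow source, stroke at near end)
bond 0 →J1  (J1: bond 5 brought flow, rest push out)
bond 4 →J1  (J1: bond 5 brought flow, rest push out)
bond 1 →J2  (through GY1, causality inverts; strokes same side of GY1)
bond 2 →J3  (J2 effort already set via bond 1)
bond 6 →R1  (J2 effort already set via bond 1)
bond 3 →I1  (closing 1-jn rule on J3)

β0 →J1
β1 →J2
β2 →J3
β3 →I1
β4 →J1
β5 →Sf1
β6 →R1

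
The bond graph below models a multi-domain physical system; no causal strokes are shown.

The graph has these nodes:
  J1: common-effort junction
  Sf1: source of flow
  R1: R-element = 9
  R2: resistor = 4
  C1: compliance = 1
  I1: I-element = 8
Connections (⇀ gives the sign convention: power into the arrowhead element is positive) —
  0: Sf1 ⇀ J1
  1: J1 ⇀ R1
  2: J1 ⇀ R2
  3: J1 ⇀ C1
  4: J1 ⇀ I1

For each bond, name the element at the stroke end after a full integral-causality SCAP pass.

b0 →Sf1
b1 →R1
b2 →R2
b3 →J1
b4 →I1

#0 stroke→Sf1  (Sf1 (Sf) sets flow on bond)
#3 stroke→J1  (C1 outputs effort q/C1)
#1 stroke→R1  (J1: bond 3 brought effort, rest push out)
#2 stroke→R2  (common-e at J1 fixed by 3)
#4 stroke→I1  (J1: bond 3 brought effort, rest push out)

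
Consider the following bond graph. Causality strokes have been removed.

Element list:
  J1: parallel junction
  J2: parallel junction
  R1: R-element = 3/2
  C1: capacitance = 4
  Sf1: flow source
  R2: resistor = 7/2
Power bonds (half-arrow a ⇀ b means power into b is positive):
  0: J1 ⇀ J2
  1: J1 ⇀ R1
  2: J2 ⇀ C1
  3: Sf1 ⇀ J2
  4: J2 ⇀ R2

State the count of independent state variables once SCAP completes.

1  (C1 all integral)

#3 |Sf1  (Sf1 fixes flow; stroke at Sf1)
#2 |J2  (C1 outputs effort q/C1)
#0 |J1  (J2: bond 2 brought effort, rest push out)
#4 |R2  (J2: bond 2 brought effort, rest push out)
#1 |R1  (0-jn J1 has e-setter on 0)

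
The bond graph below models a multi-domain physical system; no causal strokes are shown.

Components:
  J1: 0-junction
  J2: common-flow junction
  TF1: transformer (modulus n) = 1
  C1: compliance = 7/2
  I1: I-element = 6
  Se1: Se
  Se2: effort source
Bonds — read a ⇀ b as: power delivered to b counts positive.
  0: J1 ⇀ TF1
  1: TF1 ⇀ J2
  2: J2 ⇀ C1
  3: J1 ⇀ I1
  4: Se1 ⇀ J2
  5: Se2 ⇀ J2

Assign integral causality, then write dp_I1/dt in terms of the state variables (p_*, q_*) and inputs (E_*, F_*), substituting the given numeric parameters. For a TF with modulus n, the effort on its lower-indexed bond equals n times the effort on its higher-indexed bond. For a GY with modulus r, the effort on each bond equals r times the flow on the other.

β4 →J2  (source Se1 imposes e)
β5 →J2  (source Se2 imposes e)
β2 →J2  (prefer integral on C1)
β1 →TF1  (closing 1-jn rule on J2)
β0 →J1  (through TF1, causality passes straight; one stroke at TF1)
β3 →I1  (0-jn J1 has e-setter on 0)

dp_I1/dt = -E_Se1 - E_Se2 + 2*q_C1/7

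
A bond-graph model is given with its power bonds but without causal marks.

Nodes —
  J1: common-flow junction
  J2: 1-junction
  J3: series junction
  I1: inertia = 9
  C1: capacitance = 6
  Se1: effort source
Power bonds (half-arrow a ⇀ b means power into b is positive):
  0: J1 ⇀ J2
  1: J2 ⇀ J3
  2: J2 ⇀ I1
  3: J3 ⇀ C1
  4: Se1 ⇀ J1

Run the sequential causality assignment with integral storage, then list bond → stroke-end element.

b0 stroke at J2
b1 stroke at J2
b2 stroke at I1
b3 stroke at J3
b4 stroke at J1

bond 4 →J1  (Se1: effort source, stroke at far end)
bond 0 →J2  (J1: last free bond brings flow in)
bond 2 →I1  (prefer integral on I1)
bond 1 →J2  (J2 flow already set via bond 2)
bond 3 →J3  (1-jn J3 has f-setter on 1)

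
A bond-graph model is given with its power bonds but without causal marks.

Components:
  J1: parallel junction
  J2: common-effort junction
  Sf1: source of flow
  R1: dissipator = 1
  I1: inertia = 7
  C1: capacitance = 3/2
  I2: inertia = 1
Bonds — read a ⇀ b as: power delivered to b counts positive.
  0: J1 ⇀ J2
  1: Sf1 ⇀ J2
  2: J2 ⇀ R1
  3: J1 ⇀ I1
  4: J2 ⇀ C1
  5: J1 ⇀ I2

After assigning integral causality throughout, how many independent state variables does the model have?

b1 |Sf1  (Sf1: flow source, stroke at near end)
b3 |I1  (prefer integral on I1)
b4 |J2  (prefer integral on C1)
b0 |J1  (0-jn J2 has e-setter on 4)
b2 |R1  (J2: bond 4 brought effort, rest push out)
b5 |I2  (J1 effort already set via bond 0)

3  (C1, I1, I2 all integral)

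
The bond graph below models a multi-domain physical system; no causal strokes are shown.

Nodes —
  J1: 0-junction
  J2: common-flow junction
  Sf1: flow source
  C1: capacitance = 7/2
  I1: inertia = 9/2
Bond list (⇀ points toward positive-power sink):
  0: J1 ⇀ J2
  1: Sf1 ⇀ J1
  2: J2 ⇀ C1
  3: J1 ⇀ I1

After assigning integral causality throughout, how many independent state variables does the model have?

2  (C1, I1 all integral)

bond 1 →Sf1  (Sf1 (Sf) sets flow on bond)
bond 2 →J2  (C1 outputs effort q/C1)
bond 0 →J1  (J2: last free bond brings flow in)
bond 3 →I1  (J1 effort already set via bond 0)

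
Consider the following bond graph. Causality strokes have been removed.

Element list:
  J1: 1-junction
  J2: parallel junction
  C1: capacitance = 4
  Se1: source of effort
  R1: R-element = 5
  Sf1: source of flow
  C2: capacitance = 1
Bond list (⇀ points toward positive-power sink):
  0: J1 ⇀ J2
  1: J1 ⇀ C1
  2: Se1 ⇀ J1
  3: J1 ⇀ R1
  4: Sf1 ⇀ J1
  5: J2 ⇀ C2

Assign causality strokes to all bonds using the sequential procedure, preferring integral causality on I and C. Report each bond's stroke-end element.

#0 →J1
#1 →J1
#2 →J1
#3 →J1
#4 →Sf1
#5 →J2

β2 |J1  (Se1 fixes effort; stroke away)
β4 |Sf1  (source Sf1 imposes f)
β0 |J1  (J1 flow already set via bond 4)
β1 |J1  (J1 flow already set via bond 4)
β3 |J1  (J1 flow already set via bond 4)
β5 |J2  (closing 0-jn rule on J2)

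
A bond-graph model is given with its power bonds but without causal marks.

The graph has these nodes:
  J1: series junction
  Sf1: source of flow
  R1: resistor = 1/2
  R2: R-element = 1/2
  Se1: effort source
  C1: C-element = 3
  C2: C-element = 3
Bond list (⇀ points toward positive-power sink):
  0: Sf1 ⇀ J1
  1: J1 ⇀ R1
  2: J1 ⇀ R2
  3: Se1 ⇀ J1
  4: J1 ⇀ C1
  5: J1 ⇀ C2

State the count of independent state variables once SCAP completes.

#0 stroke at Sf1  (Sf1: flow source, stroke at near end)
#3 stroke at J1  (source Se1 imposes e)
#1 stroke at J1  (1-jn J1 has f-setter on 0)
#2 stroke at J1  (J1 flow already set via bond 0)
#4 stroke at J1  (J1: bond 0 brought flow, rest push out)
#5 stroke at J1  (J1 flow already set via bond 0)

2  (C1, C2 all integral)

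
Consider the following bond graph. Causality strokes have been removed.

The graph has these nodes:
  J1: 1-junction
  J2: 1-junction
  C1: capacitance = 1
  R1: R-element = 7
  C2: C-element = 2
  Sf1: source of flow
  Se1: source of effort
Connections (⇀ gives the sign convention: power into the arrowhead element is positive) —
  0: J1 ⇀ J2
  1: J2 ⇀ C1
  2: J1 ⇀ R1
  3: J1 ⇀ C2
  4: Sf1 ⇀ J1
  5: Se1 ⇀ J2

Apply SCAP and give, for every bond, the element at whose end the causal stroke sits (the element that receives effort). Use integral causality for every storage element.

#0 |J1
#1 |J2
#2 |J1
#3 |J1
#4 |Sf1
#5 |J2

b4 stroke at Sf1  (Sf1 fixes flow; stroke at Sf1)
b5 stroke at J2  (Se1: effort source, stroke at far end)
b0 stroke at J1  (1-jn J1 has f-setter on 4)
b2 stroke at J1  (J1 flow already set via bond 4)
b3 stroke at J1  (common-f at J1 fixed by 4)
b1 stroke at J2  (J2 flow already set via bond 0)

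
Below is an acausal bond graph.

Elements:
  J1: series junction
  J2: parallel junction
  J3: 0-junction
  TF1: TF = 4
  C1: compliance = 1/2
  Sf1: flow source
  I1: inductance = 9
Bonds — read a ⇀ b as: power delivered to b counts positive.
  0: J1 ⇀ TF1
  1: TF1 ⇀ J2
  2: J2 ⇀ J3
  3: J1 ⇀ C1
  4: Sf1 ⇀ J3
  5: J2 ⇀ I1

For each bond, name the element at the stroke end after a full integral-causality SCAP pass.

β4 |Sf1  (Sf1 (Sf) sets flow on bond)
β2 |J3  (only one effort-in slot at J3)
β3 |J1  (C1: C, integral causality)
β0 |TF1  (only one flow-in slot at J1)
β1 |J2  (TF1: transformer flips bond 0)
β5 |I1  (J2: bond 1 brought effort, rest push out)

b0 →TF1
b1 →J2
b2 →J3
b3 →J1
b4 →Sf1
b5 →I1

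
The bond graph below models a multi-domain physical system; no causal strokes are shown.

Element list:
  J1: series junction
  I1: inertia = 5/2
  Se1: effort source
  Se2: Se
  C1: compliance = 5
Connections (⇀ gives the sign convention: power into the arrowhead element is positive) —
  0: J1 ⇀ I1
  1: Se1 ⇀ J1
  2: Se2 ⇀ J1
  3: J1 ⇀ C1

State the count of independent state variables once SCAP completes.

2  (C1, I1 all integral)

#1 |J1  (Se1: effort source, stroke at far end)
#2 |J1  (Se2: effort source, stroke at far end)
#0 |I1  (I1: I, integral causality)
#3 |J1  (1-jn J1 has f-setter on 0)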